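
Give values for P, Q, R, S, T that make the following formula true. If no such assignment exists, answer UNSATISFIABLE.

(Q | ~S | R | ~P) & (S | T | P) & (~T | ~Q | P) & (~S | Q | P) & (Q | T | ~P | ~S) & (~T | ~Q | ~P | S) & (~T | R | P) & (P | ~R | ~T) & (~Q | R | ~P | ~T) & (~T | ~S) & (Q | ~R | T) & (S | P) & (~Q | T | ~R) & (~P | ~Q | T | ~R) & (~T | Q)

P ↦ 1; Q ↦ 0; R ↦ 0; S ↦ 0; T ↦ 0

Suppose T = 0.
Suppose S = 0.
From the singleton clause (P), P = 1.
Suppose Q = 0.
From the singleton clause (~R), R = 0.
This assignment satisfies each clause.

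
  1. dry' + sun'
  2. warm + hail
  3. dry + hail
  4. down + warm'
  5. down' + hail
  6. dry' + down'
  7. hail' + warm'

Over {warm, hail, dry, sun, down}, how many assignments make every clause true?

5

There are 2^5 = 32 truth assignments over (warm, hail, dry, sun, down).
Split on dry. With dry = 1, the clauses containing dry are satisfied and dry' drops from the rest; 1 of the 2^4 = 16 assignments to the other variables satisfy what remains.
With dry = 0, by the same count on the reduced clause set, 4 assignments work.
Total: 1 + 4 = 5.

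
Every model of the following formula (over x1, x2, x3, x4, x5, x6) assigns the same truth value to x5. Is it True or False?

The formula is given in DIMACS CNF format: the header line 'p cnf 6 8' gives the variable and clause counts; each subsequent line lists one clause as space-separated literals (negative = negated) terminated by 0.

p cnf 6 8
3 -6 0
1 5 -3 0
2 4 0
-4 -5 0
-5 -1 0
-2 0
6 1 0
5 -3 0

False

Suppose x5 = True.
Unit clause (¬x4) forces x4 = False.
Unit clause (x2) forces x2 = True.
Now (¬x2) is unsatisfied and unit — conflict.
So every satisfying assignment has x5 = False.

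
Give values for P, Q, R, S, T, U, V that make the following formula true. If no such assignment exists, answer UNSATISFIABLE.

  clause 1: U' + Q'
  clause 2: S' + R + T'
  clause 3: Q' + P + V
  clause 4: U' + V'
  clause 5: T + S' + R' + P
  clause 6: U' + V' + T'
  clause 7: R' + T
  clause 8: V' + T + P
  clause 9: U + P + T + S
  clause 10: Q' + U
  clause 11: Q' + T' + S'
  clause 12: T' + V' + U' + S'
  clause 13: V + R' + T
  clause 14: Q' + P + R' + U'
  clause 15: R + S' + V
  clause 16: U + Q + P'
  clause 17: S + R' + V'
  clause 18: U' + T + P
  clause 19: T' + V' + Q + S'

Branch on U: set U = 0.
Unit clause (Q') forces Q = 0.
Unit clause (P') forces P = 0.
Branch on R: set R = 1.
Unit clause (T) forces T = 1.
Branch on S: set S = 1.
Unit clause (V') forces V = 0.
This assignment satisfies each clause.

P: 0; Q: 0; R: 1; S: 1; T: 1; U: 0; V: 0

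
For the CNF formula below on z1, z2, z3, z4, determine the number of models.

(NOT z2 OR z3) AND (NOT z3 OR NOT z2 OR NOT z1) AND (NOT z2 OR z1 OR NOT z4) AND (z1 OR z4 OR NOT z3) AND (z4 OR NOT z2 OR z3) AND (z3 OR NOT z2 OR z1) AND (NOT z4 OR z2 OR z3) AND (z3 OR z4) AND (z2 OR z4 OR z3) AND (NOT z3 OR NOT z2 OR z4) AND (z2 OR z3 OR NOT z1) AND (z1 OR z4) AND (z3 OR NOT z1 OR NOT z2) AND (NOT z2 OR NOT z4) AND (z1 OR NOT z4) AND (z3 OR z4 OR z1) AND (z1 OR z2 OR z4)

2

There are 2^4 = 16 truth assignments over (z1, z2, z3, z4).
Check each against the 17 clauses (columns in the order z1, z2, z3, z4):
  F F F F  ✗ fails (z3 OR z4)
  F F F T  ✗ fails (NOT z4 OR z2 OR z3)
  F F T F  ✗ fails (z1 OR z4 OR NOT z3)
  F F T T  ✗ fails (z1 OR NOT z4)
  F T F F  ✗ fails (NOT z2 OR z3)
  F T F T  ✗ fails (NOT z2 OR z3)
  F T T F  ✗ fails (z1 OR z4 OR NOT z3)
  F T T T  ✗ fails (NOT z2 OR z1 OR NOT z4)
  T F F F  ✗ fails (z3 OR z4)
  T F F T  ✗ fails (NOT z4 OR z2 OR z3)
  T F T F  ✓ satisfies all
  T F T T  ✓ satisfies all
  T T F F  ✗ fails (NOT z2 OR z3)
  T T F T  ✗ fails (NOT z2 OR z3)
  T T T F  ✗ fails (NOT z3 OR NOT z2 OR NOT z1)
  T T T T  ✗ fails (NOT z3 OR NOT z2 OR NOT z1)
2 of the 16 rows are models.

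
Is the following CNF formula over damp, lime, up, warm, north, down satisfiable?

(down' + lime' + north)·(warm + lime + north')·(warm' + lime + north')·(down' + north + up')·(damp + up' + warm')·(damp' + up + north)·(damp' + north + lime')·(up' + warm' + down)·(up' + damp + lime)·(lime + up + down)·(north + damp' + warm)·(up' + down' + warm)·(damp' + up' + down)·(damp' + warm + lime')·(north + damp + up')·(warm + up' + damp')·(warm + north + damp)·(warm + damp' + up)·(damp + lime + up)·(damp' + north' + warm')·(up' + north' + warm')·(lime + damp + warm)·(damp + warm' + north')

Try down = 0.
Try up = 0.
The clause (lime) is unit, so lime = 1.
Try damp = 0.
Try warm = 0.
The clause (north) is unit, so north = 1.
This assignment satisfies each clause.
A satisfying assignment: damp ↦ 0; lime ↦ 1; up ↦ 0; warm ↦ 0; north ↦ 1; down ↦ 0.

Yes, satisfiable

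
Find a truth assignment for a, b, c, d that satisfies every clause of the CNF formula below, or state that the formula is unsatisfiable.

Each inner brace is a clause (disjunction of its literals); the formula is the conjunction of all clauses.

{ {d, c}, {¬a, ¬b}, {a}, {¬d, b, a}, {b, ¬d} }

a ↦ True; b ↦ False; c ↦ True; d ↦ False

Unit clause (a) forces a = True.
Unit clause (¬b) forces b = False.
Unit clause (¬d) forces d = False.
Unit clause (c) forces c = True.
Every clause now holds.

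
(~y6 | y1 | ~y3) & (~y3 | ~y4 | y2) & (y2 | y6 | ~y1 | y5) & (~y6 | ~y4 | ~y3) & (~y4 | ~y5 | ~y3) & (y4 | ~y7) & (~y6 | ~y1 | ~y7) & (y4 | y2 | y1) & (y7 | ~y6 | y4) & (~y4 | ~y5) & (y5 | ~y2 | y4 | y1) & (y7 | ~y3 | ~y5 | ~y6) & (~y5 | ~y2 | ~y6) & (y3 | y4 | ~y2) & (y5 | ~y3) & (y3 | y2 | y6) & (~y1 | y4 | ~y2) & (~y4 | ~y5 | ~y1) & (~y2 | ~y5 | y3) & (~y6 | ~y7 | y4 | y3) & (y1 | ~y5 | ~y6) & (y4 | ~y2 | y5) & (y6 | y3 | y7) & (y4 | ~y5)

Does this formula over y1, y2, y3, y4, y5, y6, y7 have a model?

Case y4 = 1:
From the singleton clause (~y5), y5 = 0.
From the singleton clause (~y3), y3 = 0.
Case y2 = 1:
Case y6 = 1:
Case y1 = 0:
Every clause is now satisfied; y7 is unconstrained.
A satisfying assignment: y1: 0; y2: 1; y3: 0; y4: 1; y5: 0; y6: 1; y7: 1.

Yes, satisfiable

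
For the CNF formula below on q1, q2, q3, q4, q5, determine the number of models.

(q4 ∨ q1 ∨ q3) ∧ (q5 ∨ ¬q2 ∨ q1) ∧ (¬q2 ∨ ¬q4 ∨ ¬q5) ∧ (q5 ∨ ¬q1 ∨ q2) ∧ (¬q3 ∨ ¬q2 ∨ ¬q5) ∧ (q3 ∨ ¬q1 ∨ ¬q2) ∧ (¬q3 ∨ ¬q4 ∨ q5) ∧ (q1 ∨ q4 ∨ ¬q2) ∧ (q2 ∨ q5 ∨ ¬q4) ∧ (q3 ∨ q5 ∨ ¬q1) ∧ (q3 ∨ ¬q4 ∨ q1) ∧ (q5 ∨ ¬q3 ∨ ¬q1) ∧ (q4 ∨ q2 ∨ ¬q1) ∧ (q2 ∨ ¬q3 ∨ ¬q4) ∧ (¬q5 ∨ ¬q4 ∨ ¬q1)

There are 2^5 = 32 truth assignments over (q1, q2, q3, q4, q5).
Split on q3. With q3 = True, the clauses containing q3 are satisfied and ¬q3 drops from the rest; 2 of the 2^4 = 16 assignments to the other variables satisfy what remains.
With q3 = False, by the same count on the reduced clause set, 0 assignments work.
(One model: q1=F, q2=F, q3=T, q4=F, q5=F.)
Total: 2 + 0 = 2.

2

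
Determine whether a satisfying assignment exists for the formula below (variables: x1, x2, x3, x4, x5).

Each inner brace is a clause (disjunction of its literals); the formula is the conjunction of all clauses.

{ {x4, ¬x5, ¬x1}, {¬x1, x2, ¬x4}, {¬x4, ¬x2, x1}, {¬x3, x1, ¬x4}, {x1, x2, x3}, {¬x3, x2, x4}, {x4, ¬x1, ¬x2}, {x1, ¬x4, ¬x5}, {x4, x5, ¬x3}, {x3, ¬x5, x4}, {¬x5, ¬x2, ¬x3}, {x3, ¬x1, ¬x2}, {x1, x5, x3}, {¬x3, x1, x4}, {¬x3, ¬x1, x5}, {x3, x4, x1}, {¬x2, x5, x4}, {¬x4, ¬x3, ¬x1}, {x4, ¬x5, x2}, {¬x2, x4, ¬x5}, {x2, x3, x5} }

No, unsatisfiable

Case x4 = True:
Case x1 = False:
From the singleton clause (¬x2), x2 = False.
From the singleton clause (¬x3), x3 = False.
Now (x3) is unsatisfied and unit — conflict.
So x1 must be the other value — set x1 = True.
From the singleton clause (x2), x2 = True.
From the singleton clause (x3), x3 = True.
Now (¬x3) is unsatisfied and unit — conflict.
Either choice for x1 ends in contradiction.
So x4 must be the other value — set x4 = False.
Case x5 = False:
From the singleton clause (¬x3), x3 = False.
From the singleton clause (x1), x1 = True.
From the singleton clause (¬x2), x2 = False.
Now (x2) is unsatisfied and unit — conflict.
So x5 must be the other value — set x5 = True.
From the singleton clause (¬x1), x1 = False.
From the singleton clause (x3), x3 = True.
Now (¬x3) is unsatisfied and unit — conflict.
Either choice for x5 ends in contradiction.
Either choice for x4 ends in contradiction.
No assignment satisfies every clause.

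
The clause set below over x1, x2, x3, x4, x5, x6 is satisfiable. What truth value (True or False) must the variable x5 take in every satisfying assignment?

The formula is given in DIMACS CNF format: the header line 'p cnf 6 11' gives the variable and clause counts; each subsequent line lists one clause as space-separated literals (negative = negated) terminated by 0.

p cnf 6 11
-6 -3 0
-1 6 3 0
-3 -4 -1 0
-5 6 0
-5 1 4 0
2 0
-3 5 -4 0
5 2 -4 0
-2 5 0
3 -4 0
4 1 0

True

Suppose x5 = False.
The clause (x2) is unit, so x2 = True.
That conflicts with the unit clause (¬x2).
So every satisfying assignment has x5 = True.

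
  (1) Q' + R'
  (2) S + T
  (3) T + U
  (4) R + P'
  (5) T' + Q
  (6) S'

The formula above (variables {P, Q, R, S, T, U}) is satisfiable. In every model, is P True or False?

False

Suppose P = 1.
The clause (R) is unit, so R = 1.
The clause (Q') is unit, so Q = 0.
The clause (T') is unit, so T = 0.
The clause (S) is unit, so S = 1.
Now (S') is unsatisfied and unit — conflict.
So every satisfying assignment has P = False.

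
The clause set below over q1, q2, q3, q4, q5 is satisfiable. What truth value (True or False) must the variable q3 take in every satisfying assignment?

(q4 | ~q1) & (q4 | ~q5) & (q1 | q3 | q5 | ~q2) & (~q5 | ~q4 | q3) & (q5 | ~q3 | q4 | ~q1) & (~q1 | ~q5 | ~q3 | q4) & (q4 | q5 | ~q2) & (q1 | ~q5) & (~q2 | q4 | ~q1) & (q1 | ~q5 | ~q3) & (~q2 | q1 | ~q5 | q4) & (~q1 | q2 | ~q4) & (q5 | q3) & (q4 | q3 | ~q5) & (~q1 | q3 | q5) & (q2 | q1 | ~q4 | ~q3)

True

Suppose q3 = 0.
(q5) alone gives q5 = 1.
(q4) alone gives q4 = 1.
That conflicts with the unit clause (~q4).
So every satisfying assignment has q3 = True.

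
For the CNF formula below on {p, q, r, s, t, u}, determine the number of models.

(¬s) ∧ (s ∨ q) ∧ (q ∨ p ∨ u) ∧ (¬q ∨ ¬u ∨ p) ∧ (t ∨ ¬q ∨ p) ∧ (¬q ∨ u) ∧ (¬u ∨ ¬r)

There are 2^6 = 64 truth assignments over (p, q, r, s, t, u).
Split on u. With u = True, the clauses containing u are satisfied and ¬u drops from the rest; 2 of the 2^5 = 32 assignments to the other variables satisfy what remains.
With u = False, by the same count on the reduced clause set, 0 assignments work.
Total: 2 + 0 = 2.

2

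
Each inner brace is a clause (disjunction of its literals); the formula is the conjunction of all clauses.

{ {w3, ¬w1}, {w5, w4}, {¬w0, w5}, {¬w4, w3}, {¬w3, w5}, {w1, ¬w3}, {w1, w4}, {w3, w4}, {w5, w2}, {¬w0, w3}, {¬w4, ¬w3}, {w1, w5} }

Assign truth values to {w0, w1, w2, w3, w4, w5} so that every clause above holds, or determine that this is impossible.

w0 ↦ True, w1 ↦ True, w2 ↦ True, w3 ↦ True, w4 ↦ False, w5 ↦ True

Suppose w3 = True.
The clause (w5) is unit, so w5 = True.
The clause (w1) is unit, so w1 = True.
The clause (¬w4) is unit, so w4 = False.
All clauses hold; w0, w2 can take either value.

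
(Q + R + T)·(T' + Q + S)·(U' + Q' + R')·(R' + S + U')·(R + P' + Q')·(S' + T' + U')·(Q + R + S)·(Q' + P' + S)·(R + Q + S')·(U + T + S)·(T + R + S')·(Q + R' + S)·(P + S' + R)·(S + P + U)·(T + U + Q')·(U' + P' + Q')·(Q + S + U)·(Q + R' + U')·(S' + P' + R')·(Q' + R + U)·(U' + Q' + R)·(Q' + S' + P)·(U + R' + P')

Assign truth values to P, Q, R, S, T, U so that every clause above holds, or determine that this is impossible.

Suppose Q = 0.
Suppose R = 1.
(S) alone gives S = 1.
(U') alone gives U = 0.
(P') alone gives P = 0.
Every clause is now satisfied; T is unconstrained.

P ↦ 0, Q ↦ 0, R ↦ 1, S ↦ 1, T ↦ 0, U ↦ 0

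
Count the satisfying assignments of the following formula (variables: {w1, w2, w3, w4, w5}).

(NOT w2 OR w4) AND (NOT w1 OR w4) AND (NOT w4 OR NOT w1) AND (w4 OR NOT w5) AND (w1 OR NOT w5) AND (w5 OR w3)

3

There are 2^5 = 32 truth assignments over (w1, w2, w3, w4, w5).
Split on w4. With w4 = true, the clauses containing w4 are satisfied and NOT w4 drops from the rest; 2 of the 2^4 = 16 assignments to the other variables satisfy what remains.
With w4 = false, by the same count on the reduced clause set, 1 assignment works.
Total: 2 + 1 = 3.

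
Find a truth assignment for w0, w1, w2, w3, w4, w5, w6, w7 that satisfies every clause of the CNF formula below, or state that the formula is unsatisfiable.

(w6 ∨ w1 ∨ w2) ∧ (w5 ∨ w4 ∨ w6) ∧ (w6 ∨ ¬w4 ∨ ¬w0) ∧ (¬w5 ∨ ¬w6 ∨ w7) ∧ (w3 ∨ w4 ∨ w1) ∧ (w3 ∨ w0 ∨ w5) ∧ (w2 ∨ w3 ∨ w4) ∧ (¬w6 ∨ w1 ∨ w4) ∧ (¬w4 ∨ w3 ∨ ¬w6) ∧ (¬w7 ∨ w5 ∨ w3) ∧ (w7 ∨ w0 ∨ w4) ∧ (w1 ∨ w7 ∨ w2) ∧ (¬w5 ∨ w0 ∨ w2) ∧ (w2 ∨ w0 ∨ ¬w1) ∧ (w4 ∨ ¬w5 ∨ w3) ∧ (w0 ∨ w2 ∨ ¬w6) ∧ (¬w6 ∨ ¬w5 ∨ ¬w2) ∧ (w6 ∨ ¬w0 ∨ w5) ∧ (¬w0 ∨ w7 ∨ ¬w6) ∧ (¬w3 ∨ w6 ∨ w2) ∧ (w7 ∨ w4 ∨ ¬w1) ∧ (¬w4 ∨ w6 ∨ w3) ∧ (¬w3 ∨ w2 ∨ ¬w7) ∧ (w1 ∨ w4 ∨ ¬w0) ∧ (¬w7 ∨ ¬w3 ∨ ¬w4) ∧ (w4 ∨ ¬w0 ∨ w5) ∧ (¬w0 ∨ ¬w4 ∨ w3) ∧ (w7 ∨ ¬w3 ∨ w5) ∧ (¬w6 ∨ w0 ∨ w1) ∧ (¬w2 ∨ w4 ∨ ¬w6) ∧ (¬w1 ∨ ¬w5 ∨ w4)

w0=False; w1=False; w2=True; w3=True; w4=False; w5=True; w6=False; w7=True

Case w6 = False:
Case w1 = False:
Unit clause (w2) forces w2 = True.
Case w5 = True:
Case w4 = False:
Unit clause (w3) forces w3 = True.
Unit clause (¬w0) forces w0 = False.
Unit clause (w7) forces w7 = True.
Every clause now holds.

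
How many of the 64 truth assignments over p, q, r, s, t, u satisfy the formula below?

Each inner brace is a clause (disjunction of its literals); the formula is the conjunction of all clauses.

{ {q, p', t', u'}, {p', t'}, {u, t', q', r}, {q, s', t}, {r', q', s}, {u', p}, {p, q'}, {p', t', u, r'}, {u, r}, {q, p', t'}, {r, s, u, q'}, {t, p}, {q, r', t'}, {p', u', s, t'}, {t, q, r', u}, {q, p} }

6

There are 2^6 = 64 truth assignments over (p, q, r, s, t, u).
Split on q. With q = 1, the clauses containing q are satisfied and q' drops from the rest; 4 of the 2^5 = 32 assignments to the other variables satisfy what remains.
With q = 0, by the same count on the reduced clause set, 2 assignments work.
Total: 4 + 2 = 6.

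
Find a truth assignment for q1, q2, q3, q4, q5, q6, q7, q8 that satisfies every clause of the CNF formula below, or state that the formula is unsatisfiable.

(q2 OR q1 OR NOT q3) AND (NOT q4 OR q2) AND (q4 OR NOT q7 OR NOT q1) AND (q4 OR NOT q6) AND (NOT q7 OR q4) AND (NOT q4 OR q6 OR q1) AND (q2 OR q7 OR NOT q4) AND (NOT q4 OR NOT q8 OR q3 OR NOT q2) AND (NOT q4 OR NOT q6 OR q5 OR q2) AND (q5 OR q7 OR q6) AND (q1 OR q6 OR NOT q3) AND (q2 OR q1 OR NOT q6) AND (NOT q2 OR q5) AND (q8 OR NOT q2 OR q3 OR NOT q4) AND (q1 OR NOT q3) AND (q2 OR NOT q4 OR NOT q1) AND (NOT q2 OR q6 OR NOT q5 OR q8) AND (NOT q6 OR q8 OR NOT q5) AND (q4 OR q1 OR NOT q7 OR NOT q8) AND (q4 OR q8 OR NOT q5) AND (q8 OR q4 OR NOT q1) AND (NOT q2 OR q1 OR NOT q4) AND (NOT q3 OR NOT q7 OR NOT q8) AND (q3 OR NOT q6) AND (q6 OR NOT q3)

q1=true; q2=false; q3=false; q4=false; q5=true; q6=false; q7=false; q8=true

Try q4 = false.
The clause (NOT q6) is unit, so q6 = false.
The clause (NOT q7) is unit, so q7 = false.
The clause (q5) is unit, so q5 = true.
The clause (q8) is unit, so q8 = true.
The clause (NOT q3) is unit, so q3 = false.
All clauses hold; q1, q2 can take either value.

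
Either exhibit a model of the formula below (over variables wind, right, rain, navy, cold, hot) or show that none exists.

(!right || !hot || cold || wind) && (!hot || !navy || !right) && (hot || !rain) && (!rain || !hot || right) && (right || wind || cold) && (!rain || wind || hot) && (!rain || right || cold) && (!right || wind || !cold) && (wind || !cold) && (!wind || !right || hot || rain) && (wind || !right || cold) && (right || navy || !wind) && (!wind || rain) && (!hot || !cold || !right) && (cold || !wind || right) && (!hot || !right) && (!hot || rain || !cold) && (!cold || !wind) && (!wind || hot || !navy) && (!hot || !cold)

Try hot = true.
The clause (!right) is unit, so right = false.
The clause (!rain) is unit, so rain = false.
The clause (!wind) is unit, so wind = false.
The clause (cold) is unit, so cold = true.
But (!cold) is also a unit clause — contradiction.
So hot must be the other value — set hot = false.
The clause (!rain) is unit, so rain = false.
The clause (!wind) is unit, so wind = false.
The clause (!cold) is unit, so cold = false.
The clause (right) is unit, so right = true.
But (!right) is also a unit clause — contradiction.
Neither hot = true nor hot = false works.

UNSATISFIABLE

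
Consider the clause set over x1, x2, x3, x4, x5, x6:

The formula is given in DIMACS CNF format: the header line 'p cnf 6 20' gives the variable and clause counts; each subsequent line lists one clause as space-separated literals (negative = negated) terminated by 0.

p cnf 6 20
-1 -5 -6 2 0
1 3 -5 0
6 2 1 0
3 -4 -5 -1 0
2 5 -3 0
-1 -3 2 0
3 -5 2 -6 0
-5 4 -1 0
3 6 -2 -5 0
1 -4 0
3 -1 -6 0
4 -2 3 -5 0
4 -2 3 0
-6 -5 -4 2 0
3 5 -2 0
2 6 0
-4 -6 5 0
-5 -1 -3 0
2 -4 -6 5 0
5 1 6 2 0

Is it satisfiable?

Branch on x1: set x1 = False.
(¬x4) alone gives x4 = False.
Branch on x3: set x3 = True.
Branch on x6: set x6 = False.
(x2) alone gives x2 = True.
All clauses hold; x5 can take either value.
A satisfying assignment: x1=False; x2=True; x3=True; x4=False; x5=False; x6=False.

Satisfiable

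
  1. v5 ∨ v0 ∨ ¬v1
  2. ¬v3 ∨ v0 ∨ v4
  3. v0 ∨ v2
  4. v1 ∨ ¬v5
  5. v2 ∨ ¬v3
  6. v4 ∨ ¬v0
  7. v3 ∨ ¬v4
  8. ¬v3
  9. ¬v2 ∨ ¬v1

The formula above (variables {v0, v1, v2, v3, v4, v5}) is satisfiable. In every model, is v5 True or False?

Suppose v5 = True.
Unit clause (v1) forces v1 = True.
Unit clause (¬v3) forces v3 = False.
Unit clause (¬v4) forces v4 = False.
Unit clause (¬v0) forces v0 = False.
Unit clause (v2) forces v2 = True.
But (¬v2) is also a unit clause — contradiction.
So every satisfying assignment has v5 = False.

False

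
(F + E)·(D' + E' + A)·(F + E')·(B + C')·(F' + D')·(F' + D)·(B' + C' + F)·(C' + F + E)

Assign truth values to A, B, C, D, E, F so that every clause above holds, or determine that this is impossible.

UNSATISFIABLE

Branch on F: set F = 1.
From the singleton clause (D'), D = 0.
That conflicts with the unit clause (D).
Undo F and try F = 0.
From the singleton clause (E), E = 1.
That conflicts with the unit clause (E').
Either choice for F ends in contradiction.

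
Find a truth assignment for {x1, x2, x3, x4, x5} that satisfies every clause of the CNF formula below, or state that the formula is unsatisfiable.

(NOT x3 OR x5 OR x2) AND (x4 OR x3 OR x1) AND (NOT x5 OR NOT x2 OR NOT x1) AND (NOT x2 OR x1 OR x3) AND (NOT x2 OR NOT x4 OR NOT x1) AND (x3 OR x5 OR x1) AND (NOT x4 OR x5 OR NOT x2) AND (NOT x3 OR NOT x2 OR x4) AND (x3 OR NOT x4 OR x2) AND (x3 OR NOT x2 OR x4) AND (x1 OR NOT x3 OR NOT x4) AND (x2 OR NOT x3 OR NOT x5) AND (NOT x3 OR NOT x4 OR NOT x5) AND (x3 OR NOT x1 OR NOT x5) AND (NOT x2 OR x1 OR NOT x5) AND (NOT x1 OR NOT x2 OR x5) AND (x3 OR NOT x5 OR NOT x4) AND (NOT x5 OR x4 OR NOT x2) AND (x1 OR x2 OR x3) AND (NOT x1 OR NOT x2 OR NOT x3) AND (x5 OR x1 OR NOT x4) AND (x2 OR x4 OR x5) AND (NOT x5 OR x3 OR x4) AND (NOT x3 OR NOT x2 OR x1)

Branch on x3: set x3 = false.
Branch on x4: set x4 = true.
From the singleton clause (x2), x2 = true.
From the singleton clause (x1), x1 = true.
That conflicts with the unit clause (NOT x1).
Backtrack on x4: now try x4 = false.
From the singleton clause (x1), x1 = true.
From the singleton clause (NOT x2), x2 = false.
From the singleton clause (NOT x5), x5 = false.
That conflicts with the unit clause (x5).
Both values of x4 lead to a conflict.
Backtrack on x3: now try x3 = true.
Branch on x5: set x5 = true.
From the singleton clause (x2), x2 = true.
From the singleton clause (NOT x1), x1 = false.
That conflicts with the unit clause (x1).
Backtrack on x5: now try x5 = false.
From the singleton clause (x2), x2 = true.
From the singleton clause (NOT x4), x4 = false.
That conflicts with the unit clause (x4).
Both values of x5 lead to a conflict.
Both values of x3 lead to a conflict.

UNSATISFIABLE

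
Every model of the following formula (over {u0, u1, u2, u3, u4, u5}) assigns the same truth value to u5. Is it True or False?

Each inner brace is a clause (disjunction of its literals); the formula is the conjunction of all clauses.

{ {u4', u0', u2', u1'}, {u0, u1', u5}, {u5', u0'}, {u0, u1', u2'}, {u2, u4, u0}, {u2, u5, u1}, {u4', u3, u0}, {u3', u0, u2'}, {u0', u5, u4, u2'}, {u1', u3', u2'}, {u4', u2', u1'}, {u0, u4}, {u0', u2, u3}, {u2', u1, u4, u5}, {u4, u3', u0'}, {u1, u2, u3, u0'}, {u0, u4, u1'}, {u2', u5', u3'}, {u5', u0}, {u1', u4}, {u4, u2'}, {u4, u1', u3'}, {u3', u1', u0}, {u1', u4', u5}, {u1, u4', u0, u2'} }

Suppose u5 = 1.
(u0') alone gives u0 = 0.
But (u0) is also a unit clause — contradiction.
So every satisfying assignment has u5 = False.

False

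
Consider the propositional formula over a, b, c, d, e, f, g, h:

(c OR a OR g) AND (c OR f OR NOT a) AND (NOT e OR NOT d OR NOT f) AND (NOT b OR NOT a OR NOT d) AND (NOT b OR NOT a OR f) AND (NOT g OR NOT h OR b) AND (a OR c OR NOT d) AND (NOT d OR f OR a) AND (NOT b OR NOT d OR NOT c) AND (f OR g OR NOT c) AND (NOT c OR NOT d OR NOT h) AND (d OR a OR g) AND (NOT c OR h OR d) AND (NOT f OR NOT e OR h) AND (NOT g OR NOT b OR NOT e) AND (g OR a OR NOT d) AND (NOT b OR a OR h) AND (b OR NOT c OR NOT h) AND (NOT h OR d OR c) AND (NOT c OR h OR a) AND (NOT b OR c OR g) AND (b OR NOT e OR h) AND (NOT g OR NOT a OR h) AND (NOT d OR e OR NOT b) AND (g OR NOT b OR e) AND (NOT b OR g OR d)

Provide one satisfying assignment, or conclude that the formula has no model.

a=false, b=true, c=true, d=false, e=false, f=false, g=true, h=true

Branch on c: set c = true.
Branch on b: set b = true.
(NOT d) alone gives d = false.
(h) alone gives h = true.
(g) alone gives g = true.
(NOT e) alone gives e = false.
Branch on a: set a = false.
No clause remains; f is free.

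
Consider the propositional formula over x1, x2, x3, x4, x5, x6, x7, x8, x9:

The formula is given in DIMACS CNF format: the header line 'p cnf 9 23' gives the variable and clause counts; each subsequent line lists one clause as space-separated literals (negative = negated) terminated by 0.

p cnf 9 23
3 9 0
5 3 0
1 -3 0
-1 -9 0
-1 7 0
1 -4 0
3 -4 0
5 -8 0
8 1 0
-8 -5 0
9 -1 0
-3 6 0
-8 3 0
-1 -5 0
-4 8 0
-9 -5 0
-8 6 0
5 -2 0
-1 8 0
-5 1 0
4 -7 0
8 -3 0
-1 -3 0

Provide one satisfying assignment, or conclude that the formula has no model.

Suppose x3 = True.
The clause (x1) is unit, so x1 = True.
That conflicts with the unit clause (¬x1).
That branch fails; take x3 = False instead.
The clause (x9) is unit, so x9 = True.
The clause (x5) is unit, so x5 = True.
That conflicts with the unit clause (¬x5).
Both values of x3 lead to a conflict.

UNSATISFIABLE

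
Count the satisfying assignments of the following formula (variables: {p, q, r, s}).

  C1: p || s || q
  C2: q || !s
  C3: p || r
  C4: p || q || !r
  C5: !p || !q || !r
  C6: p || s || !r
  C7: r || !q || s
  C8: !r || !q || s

4

There are 2^4 = 16 truth assignments over (p, q, r, s).
Split on p. With p = true, the clauses containing p are satisfied and !p drops from the rest; 3 of the 2^3 = 8 assignments to the other variables satisfy what remains.
With p = false, by the same count on the reduced clause set, 1 assignment works.
(One model: p=F, q=T, r=T, s=T.)
Total: 3 + 1 = 4.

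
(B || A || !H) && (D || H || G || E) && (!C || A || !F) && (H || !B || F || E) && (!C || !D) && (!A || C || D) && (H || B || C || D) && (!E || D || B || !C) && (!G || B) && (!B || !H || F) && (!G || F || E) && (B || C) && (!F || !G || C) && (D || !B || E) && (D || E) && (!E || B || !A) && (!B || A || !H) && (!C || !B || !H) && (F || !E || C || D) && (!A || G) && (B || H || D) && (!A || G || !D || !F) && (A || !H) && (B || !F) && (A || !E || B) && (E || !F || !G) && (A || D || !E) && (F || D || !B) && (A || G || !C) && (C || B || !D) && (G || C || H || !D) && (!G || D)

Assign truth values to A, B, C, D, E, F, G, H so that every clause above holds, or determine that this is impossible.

Suppose C = false.
The clause (B) is unit, so B = true.
Suppose A = false.
The clause (!H) is unit, so H = false.
Suppose F = false.
The clause (E) is unit, so E = true.
The clause (D) is unit, so D = true.
The clause (G) is unit, so G = true.
All clauses are satisfied.

A ↦ false; B ↦ true; C ↦ false; D ↦ true; E ↦ true; F ↦ false; G ↦ true; H ↦ false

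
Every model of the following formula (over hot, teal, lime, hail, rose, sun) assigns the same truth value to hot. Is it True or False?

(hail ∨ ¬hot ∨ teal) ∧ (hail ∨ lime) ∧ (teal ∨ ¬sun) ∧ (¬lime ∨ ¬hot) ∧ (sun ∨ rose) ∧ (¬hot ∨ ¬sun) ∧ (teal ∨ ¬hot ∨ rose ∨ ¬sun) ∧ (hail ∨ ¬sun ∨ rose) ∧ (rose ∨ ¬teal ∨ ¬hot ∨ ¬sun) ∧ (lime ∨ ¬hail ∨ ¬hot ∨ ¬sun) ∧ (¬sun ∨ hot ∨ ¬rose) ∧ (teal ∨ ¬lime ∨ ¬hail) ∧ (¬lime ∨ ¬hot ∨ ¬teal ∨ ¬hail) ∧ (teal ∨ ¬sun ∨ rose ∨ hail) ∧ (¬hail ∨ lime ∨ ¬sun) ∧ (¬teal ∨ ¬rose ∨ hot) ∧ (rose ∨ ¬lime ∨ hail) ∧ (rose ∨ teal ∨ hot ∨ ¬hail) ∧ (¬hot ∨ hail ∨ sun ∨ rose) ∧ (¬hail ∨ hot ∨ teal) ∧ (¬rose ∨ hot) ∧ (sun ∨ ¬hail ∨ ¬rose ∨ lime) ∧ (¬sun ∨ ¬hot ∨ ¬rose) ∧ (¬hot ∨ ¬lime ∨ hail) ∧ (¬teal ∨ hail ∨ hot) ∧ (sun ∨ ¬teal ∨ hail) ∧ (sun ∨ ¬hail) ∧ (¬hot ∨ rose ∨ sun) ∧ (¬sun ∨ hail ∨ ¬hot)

False

Suppose hot = True.
The clause (¬lime) is unit, so lime = False.
The clause (hail) is unit, so hail = True.
The clause (¬sun) is unit, so sun = False.
Now (sun) is unsatisfied and unit — conflict.
So every satisfying assignment has hot = False.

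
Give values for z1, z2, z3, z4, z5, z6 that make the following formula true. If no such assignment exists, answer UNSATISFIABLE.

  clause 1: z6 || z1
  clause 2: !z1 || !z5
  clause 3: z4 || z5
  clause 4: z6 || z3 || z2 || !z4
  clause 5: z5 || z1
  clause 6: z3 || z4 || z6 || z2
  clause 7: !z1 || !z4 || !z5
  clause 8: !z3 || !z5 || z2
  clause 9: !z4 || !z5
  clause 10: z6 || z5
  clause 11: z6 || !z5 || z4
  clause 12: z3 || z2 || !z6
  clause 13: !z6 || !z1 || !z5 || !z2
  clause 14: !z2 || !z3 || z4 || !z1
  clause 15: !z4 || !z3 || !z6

z1=false, z2=true, z3=false, z4=false, z5=true, z6=true

Suppose z6 = true.
Suppose z1 = false.
Unit clause (z5) forces z5 = true.
Unit clause (!z4) forces z4 = false.
Suppose z3 = false.
Unit clause (z2) forces z2 = true.
All clauses are satisfied.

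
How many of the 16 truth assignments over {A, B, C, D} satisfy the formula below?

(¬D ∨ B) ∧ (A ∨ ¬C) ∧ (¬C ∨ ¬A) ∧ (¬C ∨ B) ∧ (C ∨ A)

3

There are 2^4 = 16 truth assignments over (A, B, C, D).
Split on C. With C = True, the clauses containing C are satisfied and ¬C drops from the rest; 0 of the 2^3 = 8 assignments to the other variables satisfy what remains.
With C = False, by the same count on the reduced clause set, 3 assignments work.
(One model: A=T, B=F, C=F, D=F.)
Total: 0 + 3 = 3.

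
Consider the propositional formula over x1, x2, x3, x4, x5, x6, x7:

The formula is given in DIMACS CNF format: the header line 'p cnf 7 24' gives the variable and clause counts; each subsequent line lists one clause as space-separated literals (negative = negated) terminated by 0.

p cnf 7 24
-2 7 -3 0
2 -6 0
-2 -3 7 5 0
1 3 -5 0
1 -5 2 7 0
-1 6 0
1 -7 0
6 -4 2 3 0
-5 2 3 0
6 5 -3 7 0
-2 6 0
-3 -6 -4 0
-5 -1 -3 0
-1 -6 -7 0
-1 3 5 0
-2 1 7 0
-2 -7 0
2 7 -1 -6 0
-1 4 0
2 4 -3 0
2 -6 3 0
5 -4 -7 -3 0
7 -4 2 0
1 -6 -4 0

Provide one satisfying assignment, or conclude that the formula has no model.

x1 ↦ True, x2 ↦ True, x3 ↦ False, x4 ↦ True, x5 ↦ True, x6 ↦ True, x7 ↦ False

Try x2 = True.
The clause (x6) is unit, so x6 = True.
The clause (¬x7) is unit, so x7 = False.
The clause (¬x3) is unit, so x3 = False.
The clause (x1) is unit, so x1 = True.
The clause (x5) is unit, so x5 = True.
The clause (x4) is unit, so x4 = True.
This assignment satisfies each clause.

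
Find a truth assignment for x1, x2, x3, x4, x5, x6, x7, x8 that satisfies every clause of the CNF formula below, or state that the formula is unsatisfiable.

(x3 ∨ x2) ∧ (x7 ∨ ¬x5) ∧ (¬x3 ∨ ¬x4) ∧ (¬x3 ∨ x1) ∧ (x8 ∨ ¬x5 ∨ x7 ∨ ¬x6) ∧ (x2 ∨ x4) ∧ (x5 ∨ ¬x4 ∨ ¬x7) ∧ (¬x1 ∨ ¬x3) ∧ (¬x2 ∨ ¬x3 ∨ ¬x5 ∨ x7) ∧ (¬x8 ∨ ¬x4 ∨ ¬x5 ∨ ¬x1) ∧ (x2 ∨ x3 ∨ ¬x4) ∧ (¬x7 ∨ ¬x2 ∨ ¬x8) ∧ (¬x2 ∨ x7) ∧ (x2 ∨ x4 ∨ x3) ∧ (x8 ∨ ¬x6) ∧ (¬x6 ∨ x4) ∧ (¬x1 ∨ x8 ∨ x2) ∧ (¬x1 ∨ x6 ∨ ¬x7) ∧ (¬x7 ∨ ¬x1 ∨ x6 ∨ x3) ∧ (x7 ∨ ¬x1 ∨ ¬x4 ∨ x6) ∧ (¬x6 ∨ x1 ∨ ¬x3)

Case x3 = False:
(x2) alone gives x2 = True.
(x7) alone gives x7 = True.
(¬x8) alone gives x8 = False.
(¬x6) alone gives x6 = False.
(¬x1) alone gives x1 = False.
Case x5 = True:
Every clause is now satisfied; x4 is unconstrained.

x1=False,  x2=True,  x3=False,  x4=True,  x5=True,  x6=False,  x7=True,  x8=False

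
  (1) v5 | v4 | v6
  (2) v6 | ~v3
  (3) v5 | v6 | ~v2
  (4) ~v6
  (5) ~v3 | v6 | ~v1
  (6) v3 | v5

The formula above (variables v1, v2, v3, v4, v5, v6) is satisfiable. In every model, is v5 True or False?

True

Suppose v5 = 0.
Unit clause (~v6) forces v6 = 0.
Unit clause (v4) forces v4 = 1.
Unit clause (~v3) forces v3 = 0.
Now (v3) is unsatisfied and unit — conflict.
So every satisfying assignment has v5 = True.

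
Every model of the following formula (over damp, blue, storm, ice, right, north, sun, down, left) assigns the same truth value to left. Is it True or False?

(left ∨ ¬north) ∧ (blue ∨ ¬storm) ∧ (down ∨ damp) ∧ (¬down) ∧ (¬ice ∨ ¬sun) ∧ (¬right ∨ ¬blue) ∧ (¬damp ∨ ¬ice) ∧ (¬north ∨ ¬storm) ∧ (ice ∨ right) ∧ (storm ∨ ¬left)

Suppose left = True.
From the singleton clause (¬down), down = False.
From the singleton clause (damp), damp = True.
From the singleton clause (¬ice), ice = False.
From the singleton clause (right), right = True.
From the singleton clause (¬blue), blue = False.
From the singleton clause (¬storm), storm = False.
That conflicts with the unit clause (storm).
So every satisfying assignment has left = False.

False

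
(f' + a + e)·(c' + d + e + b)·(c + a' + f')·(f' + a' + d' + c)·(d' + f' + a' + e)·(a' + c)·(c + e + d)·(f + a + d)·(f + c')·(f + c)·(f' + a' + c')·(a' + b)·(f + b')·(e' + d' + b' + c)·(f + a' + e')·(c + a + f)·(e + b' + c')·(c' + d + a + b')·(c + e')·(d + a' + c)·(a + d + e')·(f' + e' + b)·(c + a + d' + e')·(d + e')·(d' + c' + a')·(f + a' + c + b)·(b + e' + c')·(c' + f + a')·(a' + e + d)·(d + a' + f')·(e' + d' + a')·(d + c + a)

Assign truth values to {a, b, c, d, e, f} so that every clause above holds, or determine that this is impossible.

a=0, b=1, c=1, d=1, e=1, f=1

Branch on a: set a = 0.
Branch on f: set f = 1.
From the singleton clause (e), e = 1.
From the singleton clause (c), c = 1.
From the singleton clause (d), d = 1.
From the singleton clause (b), b = 1.
This assignment satisfies each clause.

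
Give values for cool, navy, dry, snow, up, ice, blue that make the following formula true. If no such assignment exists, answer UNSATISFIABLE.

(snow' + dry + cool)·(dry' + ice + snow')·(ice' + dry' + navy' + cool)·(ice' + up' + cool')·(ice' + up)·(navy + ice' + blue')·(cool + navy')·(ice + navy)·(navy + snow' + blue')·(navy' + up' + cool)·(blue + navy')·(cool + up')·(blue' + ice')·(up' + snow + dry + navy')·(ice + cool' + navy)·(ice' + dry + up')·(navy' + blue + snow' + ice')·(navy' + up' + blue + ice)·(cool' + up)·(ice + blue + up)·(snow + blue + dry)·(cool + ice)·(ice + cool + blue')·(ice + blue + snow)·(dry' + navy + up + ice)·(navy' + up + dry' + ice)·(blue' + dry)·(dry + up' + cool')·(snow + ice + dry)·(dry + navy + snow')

Case ice = 0:
From the singleton clause (navy), navy = 1.
From the singleton clause (cool), cool = 1.
From the singleton clause (blue), blue = 1.
From the singleton clause (up), up = 1.
From the singleton clause (dry), dry = 1.
From the singleton clause (snow'), snow = 0.
Every clause now holds.

cool ↦ 1; navy ↦ 1; dry ↦ 1; snow ↦ 0; up ↦ 1; ice ↦ 0; blue ↦ 1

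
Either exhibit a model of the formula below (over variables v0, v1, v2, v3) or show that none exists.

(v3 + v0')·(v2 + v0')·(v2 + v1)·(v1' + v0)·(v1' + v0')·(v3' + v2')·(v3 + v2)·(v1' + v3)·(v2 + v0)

Case v3 = 0:
From the singleton clause (v0'), v0 = 0.
From the singleton clause (v1'), v1 = 0.
From the singleton clause (v2), v2 = 1.
All clauses are satisfied.

v0 ↦ 0; v1 ↦ 0; v2 ↦ 1; v3 ↦ 0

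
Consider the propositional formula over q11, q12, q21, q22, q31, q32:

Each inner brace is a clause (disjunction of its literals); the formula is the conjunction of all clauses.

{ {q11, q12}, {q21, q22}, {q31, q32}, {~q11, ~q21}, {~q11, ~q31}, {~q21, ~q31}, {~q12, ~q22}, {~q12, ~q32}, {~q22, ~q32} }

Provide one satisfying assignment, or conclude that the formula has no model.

UNSATISFIABLE

Suppose q11 = 1.
Unit clause (~q21) forces q21 = 0.
Unit clause (q22) forces q22 = 1.
Unit clause (~q31) forces q31 = 0.
Unit clause (q32) forces q32 = 1.
But (~q32) is also a unit clause — contradiction.
That branch fails; take q11 = 0 instead.
Unit clause (q12) forces q12 = 1.
Unit clause (~q22) forces q22 = 0.
Unit clause (q21) forces q21 = 1.
Unit clause (~q31) forces q31 = 0.
Unit clause (q32) forces q32 = 1.
But (~q32) is also a unit clause — contradiction.
Either choice for q11 ends in contradiction.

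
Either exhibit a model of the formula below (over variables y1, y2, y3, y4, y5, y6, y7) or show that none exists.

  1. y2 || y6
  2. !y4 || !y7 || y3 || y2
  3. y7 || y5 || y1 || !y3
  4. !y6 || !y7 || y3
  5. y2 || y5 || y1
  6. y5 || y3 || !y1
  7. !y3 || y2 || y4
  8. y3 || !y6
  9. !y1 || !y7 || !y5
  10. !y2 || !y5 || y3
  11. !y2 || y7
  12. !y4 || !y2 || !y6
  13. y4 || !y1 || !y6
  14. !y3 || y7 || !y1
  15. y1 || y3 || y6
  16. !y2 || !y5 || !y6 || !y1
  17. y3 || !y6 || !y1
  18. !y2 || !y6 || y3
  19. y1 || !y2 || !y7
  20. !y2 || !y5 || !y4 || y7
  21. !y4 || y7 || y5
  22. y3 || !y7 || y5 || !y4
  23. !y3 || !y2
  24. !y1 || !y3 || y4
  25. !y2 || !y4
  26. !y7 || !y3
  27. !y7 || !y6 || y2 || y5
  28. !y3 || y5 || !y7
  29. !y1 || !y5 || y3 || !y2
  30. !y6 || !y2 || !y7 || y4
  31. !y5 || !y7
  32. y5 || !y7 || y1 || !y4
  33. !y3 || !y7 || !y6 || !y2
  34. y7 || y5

y1 ↦ false; y2 ↦ false; y3 ↦ true; y4 ↦ true; y5 ↦ true; y6 ↦ true; y7 ↦ false

Try y2 = false.
Unit clause (y6) forces y6 = true.
Unit clause (y3) forces y3 = true.
Unit clause (y4) forces y4 = true.
Unit clause (!y7) forces y7 = false.
Unit clause (!y1) forces y1 = false.
Unit clause (y5) forces y5 = true.
This assignment satisfies each clause.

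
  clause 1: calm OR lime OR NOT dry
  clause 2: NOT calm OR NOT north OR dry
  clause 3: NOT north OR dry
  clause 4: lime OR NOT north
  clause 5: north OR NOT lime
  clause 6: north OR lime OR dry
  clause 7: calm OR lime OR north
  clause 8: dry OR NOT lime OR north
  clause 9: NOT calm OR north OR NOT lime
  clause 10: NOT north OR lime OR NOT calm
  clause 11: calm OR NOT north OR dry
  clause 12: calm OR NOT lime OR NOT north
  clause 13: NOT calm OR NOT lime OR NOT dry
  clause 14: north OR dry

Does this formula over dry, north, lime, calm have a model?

Suppose north = false.
From the singleton clause (NOT lime), lime = false.
From the singleton clause (dry), dry = true.
From the singleton clause (calm), calm = true.
This assignment satisfies each clause.
A satisfying assignment: dry ↦ true,  north ↦ false,  lime ↦ false,  calm ↦ true.

Satisfiable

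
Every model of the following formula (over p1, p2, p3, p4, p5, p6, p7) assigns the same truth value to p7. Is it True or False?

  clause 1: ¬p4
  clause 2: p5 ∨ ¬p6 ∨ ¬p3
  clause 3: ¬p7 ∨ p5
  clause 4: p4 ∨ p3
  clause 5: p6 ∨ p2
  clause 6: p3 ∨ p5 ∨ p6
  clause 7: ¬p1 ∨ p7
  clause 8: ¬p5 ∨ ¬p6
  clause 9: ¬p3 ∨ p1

True

Suppose p7 = False.
(¬p4) alone gives p4 = False.
(p3) alone gives p3 = True.
(¬p1) alone gives p1 = False.
That conflicts with the unit clause (p1).
So every satisfying assignment has p7 = True.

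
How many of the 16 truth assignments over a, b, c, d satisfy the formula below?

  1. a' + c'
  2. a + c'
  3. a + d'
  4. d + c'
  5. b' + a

5

There are 2^4 = 16 truth assignments over (a, b, c, d).
Check each against the 5 clauses (columns in the order a, b, c, d):
  F F F F  ✓ satisfies all
  F F F T  ✗ fails (a + d')
  F F T F  ✗ fails (a + c')
  F F T T  ✗ fails (a + c')
  F T F F  ✗ fails (b' + a)
  F T F T  ✗ fails (a + d')
  F T T F  ✗ fails (a + c')
  F T T T  ✗ fails (a + c')
  T F F F  ✓ satisfies all
  T F F T  ✓ satisfies all
  T F T F  ✗ fails (a' + c')
  T F T T  ✗ fails (a' + c')
  T T F F  ✓ satisfies all
  T T F T  ✓ satisfies all
  T T T F  ✗ fails (a' + c')
  T T T T  ✗ fails (a' + c')
5 of the 16 rows are models.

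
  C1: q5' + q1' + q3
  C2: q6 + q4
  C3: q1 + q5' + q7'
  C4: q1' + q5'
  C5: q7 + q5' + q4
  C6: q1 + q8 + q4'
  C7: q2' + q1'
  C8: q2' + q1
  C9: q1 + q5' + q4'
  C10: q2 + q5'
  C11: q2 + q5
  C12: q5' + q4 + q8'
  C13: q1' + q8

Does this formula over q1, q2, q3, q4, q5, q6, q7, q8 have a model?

Unsatisfiable

Try q6 = 1.
Try q1 = 0.
(q2') alone gives q2 = 0.
(q5') alone gives q5 = 0.
But (q5) is also a unit clause — contradiction.
That branch fails; take q1 = 1 instead.
(q5') alone gives q5 = 0.
(q2') alone gives q2 = 0.
But (q2) is also a unit clause — contradiction.
Neither q1 = 1 nor q1 = 0 works.
That branch fails; take q6 = 0 instead.
(q4) alone gives q4 = 1.
Try q1 = 0.
(q8) alone gives q8 = 1.
(q2') alone gives q2 = 0.
(q5') alone gives q5 = 0.
But (q5) is also a unit clause — contradiction.
That branch fails; take q1 = 1 instead.
(q5') alone gives q5 = 0.
(q2') alone gives q2 = 0.
But (q2) is also a unit clause — contradiction.
Neither q1 = 1 nor q1 = 0 works.
Neither q6 = 1 nor q6 = 0 works.
No assignment satisfies every clause.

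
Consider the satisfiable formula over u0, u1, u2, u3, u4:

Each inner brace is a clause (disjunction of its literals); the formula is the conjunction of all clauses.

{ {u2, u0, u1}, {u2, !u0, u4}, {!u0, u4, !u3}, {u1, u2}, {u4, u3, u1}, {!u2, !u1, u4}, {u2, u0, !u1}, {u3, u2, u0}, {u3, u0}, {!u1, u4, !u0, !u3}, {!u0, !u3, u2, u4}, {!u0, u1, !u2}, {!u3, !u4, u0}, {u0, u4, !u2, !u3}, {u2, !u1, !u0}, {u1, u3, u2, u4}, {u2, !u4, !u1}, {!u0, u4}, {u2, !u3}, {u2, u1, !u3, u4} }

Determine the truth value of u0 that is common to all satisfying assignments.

True

Suppose u0 = false.
The clause (u3) is unit, so u3 = true.
The clause (!u4) is unit, so u4 = false.
The clause (!u2) is unit, so u2 = false.
That conflicts with the unit clause (u2).
So every satisfying assignment has u0 = True.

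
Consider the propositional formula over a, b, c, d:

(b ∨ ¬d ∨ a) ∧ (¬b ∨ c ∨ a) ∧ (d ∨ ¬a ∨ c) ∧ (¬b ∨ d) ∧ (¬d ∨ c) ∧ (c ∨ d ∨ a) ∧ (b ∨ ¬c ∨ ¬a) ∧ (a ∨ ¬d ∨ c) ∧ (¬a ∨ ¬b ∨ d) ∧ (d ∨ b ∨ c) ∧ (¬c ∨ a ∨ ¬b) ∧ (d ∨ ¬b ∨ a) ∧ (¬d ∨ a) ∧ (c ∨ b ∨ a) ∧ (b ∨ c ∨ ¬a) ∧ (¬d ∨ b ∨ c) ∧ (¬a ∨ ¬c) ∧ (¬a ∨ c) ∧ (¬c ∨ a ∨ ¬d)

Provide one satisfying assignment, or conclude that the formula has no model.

Case b = False:
Case d = False:
(c) alone gives c = True.
(¬a) alone gives a = False.
Every clause now holds.

a ↦ False; b ↦ False; c ↦ True; d ↦ False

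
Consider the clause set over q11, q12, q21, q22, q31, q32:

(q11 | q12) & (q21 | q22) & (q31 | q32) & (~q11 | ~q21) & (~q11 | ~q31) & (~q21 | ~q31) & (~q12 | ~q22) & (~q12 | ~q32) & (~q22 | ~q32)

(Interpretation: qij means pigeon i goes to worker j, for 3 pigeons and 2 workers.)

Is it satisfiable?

Unsatisfiable

Branch on q11: set q11 = 1.
From the singleton clause (~q21), q21 = 0.
From the singleton clause (q22), q22 = 1.
From the singleton clause (~q31), q31 = 0.
From the singleton clause (q32), q32 = 1.
But (~q32) is also a unit clause — contradiction.
Backtrack on q11: now try q11 = 0.
From the singleton clause (q12), q12 = 1.
From the singleton clause (~q22), q22 = 0.
From the singleton clause (q21), q21 = 1.
From the singleton clause (~q31), q31 = 0.
From the singleton clause (q32), q32 = 1.
But (~q32) is also a unit clause — contradiction.
Either choice for q11 ends in contradiction.
No assignment satisfies every clause.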